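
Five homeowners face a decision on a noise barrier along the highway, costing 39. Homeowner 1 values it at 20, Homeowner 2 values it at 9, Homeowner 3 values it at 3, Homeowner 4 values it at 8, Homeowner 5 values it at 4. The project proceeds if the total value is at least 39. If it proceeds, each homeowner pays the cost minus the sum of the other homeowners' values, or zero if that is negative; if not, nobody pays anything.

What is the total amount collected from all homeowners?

Total value 44 ≥ cost 39, so it is built.
Homeowner 1: others sum to 24; max(0, 39 - 24) = 15.
Homeowner 2: others sum to 35; max(0, 39 - 35) = 4.
Homeowner 3: others sum to 41; max(0, 39 - 41) = 0.
Homeowner 4: others sum to 36; max(0, 39 - 36) = 3.
Homeowner 5: others sum to 40; max(0, 39 - 40) = 0.
Total collected = 15 + 4 + 0 + 3 + 0 = 22.

22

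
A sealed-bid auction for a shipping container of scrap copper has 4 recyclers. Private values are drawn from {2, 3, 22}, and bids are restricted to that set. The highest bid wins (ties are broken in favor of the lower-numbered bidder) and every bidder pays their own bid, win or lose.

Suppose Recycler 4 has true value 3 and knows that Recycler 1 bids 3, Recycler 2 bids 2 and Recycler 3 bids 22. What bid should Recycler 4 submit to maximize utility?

2

Bid 2: loses but pays 2, utility -2.
Bid 3: loses but pays 3, utility -3.
Bid 22: loses but pays 22, utility -22.
The best choice is 2 with utility -2.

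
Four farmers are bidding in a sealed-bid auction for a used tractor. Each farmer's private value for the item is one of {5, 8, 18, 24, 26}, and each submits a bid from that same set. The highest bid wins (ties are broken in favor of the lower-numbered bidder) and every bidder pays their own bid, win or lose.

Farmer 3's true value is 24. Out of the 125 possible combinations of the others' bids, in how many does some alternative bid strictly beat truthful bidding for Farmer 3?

Others bid (5, 5, 5): truth gives 0; bid 8 gives 16 > 0. Violating.
Others bid (5, 5, 8): truth gives 0; bid 8 gives 16 > 0. Violating.
Others bid (5, 5, 18): truth gives 0; bid 18 gives 6 > 0. Violating.
Others bid (5, 5, 26): truth gives -24; bid 26 gives -2 > -24. Violating.
Others bid (5, 5, 24): truth gives 0; no alternative beats it.
Others bid (5, 8, 24): truth gives 0; no alternative beats it.
(Checking all 125 profiles: 101 have a profitable deviation, 24 do not.)

101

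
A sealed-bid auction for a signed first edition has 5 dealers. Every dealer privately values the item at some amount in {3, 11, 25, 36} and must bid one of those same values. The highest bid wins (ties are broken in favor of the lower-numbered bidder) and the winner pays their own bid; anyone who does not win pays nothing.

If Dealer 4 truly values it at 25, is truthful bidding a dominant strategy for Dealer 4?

No

Consider the case where Dealer 1 bids 3, Dealer 2 bids 3, Dealer 3 bids 3 and Dealer 5 bids 3.
Truthful bid 25: wins, pays 25, utility 25 - 25 = 0.
Bid 11 instead: wins, pays 11, utility 25 - 11 = 14.
Since 14 > 0, bidding 11 is strictly better here, so truthful bidding is not dominant.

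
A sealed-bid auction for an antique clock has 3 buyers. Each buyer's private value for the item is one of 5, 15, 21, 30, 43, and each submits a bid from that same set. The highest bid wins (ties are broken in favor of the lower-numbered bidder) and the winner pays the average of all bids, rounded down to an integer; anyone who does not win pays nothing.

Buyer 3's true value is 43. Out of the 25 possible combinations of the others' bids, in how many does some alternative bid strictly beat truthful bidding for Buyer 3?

9

Others bid (5, 5): truth gives 26; bid 15 gives 35 > 26. Violating.
Others bid (5, 15): truth gives 22; bid 21 gives 30 > 22. Violating.
Others bid (5, 21): truth gives 20; bid 30 gives 25 > 20. Violating.
Others bid (15, 5): truth gives 22; bid 21 gives 30 > 22. Violating.
Others bid (5, 30): truth gives 17; no alternative beats it.
Others bid (5, 43): truth gives 0; no alternative beats it.
(Checking all 25 profiles: 9 have a profitable deviation, 16 do not.)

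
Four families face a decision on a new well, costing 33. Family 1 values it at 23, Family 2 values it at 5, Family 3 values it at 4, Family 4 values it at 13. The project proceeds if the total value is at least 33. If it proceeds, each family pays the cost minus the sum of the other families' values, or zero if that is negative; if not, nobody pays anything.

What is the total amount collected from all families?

12

Total value 45 ≥ cost 33, so it is built.
Family 1: others sum to 22; max(0, 33 - 22) = 11.
Family 2: others sum to 40; max(0, 33 - 40) = 0.
Family 3: others sum to 41; max(0, 33 - 41) = 0.
Family 4: others sum to 32; max(0, 33 - 32) = 1.
Total collected = 11 + 0 + 0 + 1 = 12.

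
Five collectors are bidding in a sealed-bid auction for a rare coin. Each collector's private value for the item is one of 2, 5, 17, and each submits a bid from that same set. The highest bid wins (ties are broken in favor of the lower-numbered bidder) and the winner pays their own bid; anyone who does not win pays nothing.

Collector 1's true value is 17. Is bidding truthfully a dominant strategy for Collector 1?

Consider the case where Collector 2 bids 2, Collector 3 bids 2, Collector 4 bids 2 and Collector 5 bids 2.
Truthful bid 17: wins, pays 17, utility 17 - 17 = 0.
Bid 2 instead: wins, pays 2, utility 17 - 2 = 15.
Since 15 > 0, bidding 2 is strictly better here, so truthful bidding is not dominant.

No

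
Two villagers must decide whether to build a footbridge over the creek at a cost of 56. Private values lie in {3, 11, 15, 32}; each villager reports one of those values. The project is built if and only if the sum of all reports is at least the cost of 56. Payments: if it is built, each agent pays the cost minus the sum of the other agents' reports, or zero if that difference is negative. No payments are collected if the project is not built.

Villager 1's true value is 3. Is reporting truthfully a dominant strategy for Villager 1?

Yes

Check each profile of the others' reports and compare truth against every alternative report.
Others report (3): truth gives 0, best alternative gives 0.
Others report (11): truth gives 0, best alternative gives 0.
Others report (15): truth gives 0, best alternative gives 0.
Others report (32): truth gives 0, best alternative gives 0.
In every case the truthful report is at least as good as any alternative, so it is a dominant strategy.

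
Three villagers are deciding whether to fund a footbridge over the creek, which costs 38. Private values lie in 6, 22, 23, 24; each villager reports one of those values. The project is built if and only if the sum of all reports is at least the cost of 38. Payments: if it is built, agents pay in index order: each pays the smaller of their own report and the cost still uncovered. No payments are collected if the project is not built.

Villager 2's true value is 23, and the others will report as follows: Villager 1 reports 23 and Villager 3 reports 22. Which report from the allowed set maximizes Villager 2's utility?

Report 6: project built, pays 6, utility 23 - 6 = 17.
Report 22: project built, pays 15, utility 23 - 15 = 8.
Report 23: project built, pays 15, utility 23 - 15 = 8.
Report 24: project built, pays 15, utility 23 - 15 = 8.
The best choice is 6 with utility 17.

6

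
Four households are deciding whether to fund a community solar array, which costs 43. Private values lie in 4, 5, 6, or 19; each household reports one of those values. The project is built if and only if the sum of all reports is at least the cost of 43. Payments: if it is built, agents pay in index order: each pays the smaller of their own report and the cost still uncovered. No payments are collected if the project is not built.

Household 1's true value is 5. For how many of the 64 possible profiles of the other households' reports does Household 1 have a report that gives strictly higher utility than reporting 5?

Others report (4, 19, 19): truth gives 0; report 4 gives 1 > 0. Violating.
Others report (5, 19, 19): truth gives 0; report 4 gives 1 > 0. Violating.
Others report (6, 19, 19): truth gives 0; report 4 gives 1 > 0. Violating.
Others report (19, 4, 19): truth gives 0; report 4 gives 1 > 0. Violating.
Others report (4, 4, 4): truth gives 0; no alternative beats it.
Others report (4, 4, 5): truth gives 0; no alternative beats it.
(Checking all 64 profiles: 10 have a profitable deviation, 54 do not.)

10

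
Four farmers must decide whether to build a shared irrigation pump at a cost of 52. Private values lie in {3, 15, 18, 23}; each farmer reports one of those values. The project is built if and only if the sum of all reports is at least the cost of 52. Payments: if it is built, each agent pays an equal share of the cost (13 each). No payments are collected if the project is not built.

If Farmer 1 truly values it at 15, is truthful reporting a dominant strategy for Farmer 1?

Consider the case where Farmer 2 reports 3, Farmer 3 reports 3 and Farmer 4 reports 23.
Truthful report 15: project not built, utility 0.
Report 23 instead: project built, pays 13, utility 15 - 13 = 2.
Since 2 > 0, reporting 23 is strictly better here, so truthful reporting is not dominant.

No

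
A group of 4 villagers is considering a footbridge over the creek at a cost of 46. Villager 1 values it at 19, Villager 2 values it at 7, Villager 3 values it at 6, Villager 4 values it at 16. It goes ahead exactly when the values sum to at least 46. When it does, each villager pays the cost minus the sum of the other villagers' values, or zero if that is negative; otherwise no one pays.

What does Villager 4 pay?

14

Total value 48 ≥ cost 46, so the project is built.
The other villagers' values sum to 32.
Cost minus that sum is 46 - 32 = 14.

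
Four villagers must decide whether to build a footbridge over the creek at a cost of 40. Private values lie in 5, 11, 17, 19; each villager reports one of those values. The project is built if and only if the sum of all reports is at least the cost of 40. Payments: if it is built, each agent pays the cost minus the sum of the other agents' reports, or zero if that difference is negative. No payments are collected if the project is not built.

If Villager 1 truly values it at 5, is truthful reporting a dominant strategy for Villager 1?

Yes

Check each profile of the others' reports and compare truth against every alternative report.
Others report (5, 5, 19): truth gives 0, best alternative gives -6.
Others report (5, 19, 5): truth gives 0, best alternative gives -6.
Others report (19, 5, 5): truth gives 0, best alternative gives -6.
Others report (5, 11, 17): truth gives 0, best alternative gives -2.
Others report (5, 17, 11): truth gives 0, best alternative gives -2.
Others report (11, 5, 17): truth gives 0, best alternative gives -2.
(Remaining 58 profiles checked similarly; truth is weakly best in each.)
In every case the truthful report is at least as good as any alternative, so it is a dominant strategy.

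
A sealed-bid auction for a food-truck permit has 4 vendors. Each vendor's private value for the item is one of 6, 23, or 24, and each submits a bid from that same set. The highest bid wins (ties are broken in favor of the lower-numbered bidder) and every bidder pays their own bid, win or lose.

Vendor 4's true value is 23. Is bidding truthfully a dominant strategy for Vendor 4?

Consider the case where Vendor 1 bids 6, Vendor 2 bids 6 and Vendor 3 bids 23.
Truthful bid 23: loses but pays 23, utility -23.
Bid 6 instead: loses but pays 6, utility -6.
Since -6 > -23, bidding 6 is strictly better here, so truthful bidding is not dominant.

No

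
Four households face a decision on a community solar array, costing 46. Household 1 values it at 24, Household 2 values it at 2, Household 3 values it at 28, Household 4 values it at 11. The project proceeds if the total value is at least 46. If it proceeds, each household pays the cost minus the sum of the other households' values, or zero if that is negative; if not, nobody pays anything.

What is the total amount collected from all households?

Total value 65 ≥ cost 46, so it is built.
Household 1: others sum to 41; max(0, 46 - 41) = 5.
Household 2: others sum to 63; max(0, 46 - 63) = 0.
Household 3: others sum to 37; max(0, 46 - 37) = 9.
Household 4: others sum to 54; max(0, 46 - 54) = 0.
Total collected = 5 + 0 + 9 + 0 = 14.

14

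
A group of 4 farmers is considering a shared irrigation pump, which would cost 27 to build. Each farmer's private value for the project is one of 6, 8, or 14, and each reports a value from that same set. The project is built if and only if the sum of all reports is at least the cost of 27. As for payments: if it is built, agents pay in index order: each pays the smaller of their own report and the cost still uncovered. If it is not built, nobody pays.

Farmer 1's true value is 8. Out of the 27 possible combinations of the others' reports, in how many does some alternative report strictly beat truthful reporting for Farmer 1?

Others report (6, 6, 14): truth gives 0; report 6 gives 2 > 0. Violating.
Others report (6, 8, 8): truth gives 0; report 6 gives 2 > 0. Violating.
Others report (6, 8, 14): truth gives 0; report 6 gives 2 > 0. Violating.
Others report (6, 14, 6): truth gives 0; report 6 gives 2 > 0. Violating.
Others report (6, 6, 6): truth gives 0; no alternative beats it.
Others report (6, 6, 8): truth gives 0; no alternative beats it.
(Checking all 27 profiles: 23 have a profitable deviation, 4 do not.)

23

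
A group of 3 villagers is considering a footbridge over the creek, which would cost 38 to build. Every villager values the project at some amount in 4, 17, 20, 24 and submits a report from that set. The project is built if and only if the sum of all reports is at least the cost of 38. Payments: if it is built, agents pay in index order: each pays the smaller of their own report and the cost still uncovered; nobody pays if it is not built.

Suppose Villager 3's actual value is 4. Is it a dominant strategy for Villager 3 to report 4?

Check each profile of the others' reports and compare truth against every alternative report.
Others report (4, 17): truth gives 0, best alternative gives -13.
Others report (17, 4): truth gives 0, best alternative gives -13.
Others report (4, 20): truth gives 0, best alternative gives -10.
Others report (20, 4): truth gives 0, best alternative gives -10.
Others report (4, 24): truth gives 0, best alternative gives -6.
Others report (24, 4): truth gives 0, best alternative gives -6.
(Remaining 10 profiles checked similarly; truth is weakly best in each.)
In every case the truthful report is at least as good as any alternative, so it is a dominant strategy.

Yes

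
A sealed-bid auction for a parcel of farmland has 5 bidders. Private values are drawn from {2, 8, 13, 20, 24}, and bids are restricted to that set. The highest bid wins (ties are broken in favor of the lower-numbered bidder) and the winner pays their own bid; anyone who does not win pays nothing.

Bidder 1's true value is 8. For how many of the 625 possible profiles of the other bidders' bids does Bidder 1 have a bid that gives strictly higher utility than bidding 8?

1

Others bid (2, 2, 2, 2): truth gives 0; bid 2 gives 6 > 0. Violating.
Others bid (2, 2, 2, 8): truth gives 0; no alternative beats it.
Others bid (2, 2, 2, 13): truth gives 0; no alternative beats it.
(Checking all 625 profiles: 1 has a profitable deviation, 624 do not.)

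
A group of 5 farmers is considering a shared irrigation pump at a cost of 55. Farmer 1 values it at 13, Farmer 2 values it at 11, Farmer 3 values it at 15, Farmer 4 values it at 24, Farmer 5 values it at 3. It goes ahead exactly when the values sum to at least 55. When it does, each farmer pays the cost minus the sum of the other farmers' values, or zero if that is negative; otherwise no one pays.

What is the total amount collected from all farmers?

19

Total value 66 ≥ cost 55, so it is built.
Farmer 1: others sum to 53; max(0, 55 - 53) = 2.
Farmer 2: others sum to 55; max(0, 55 - 55) = 0.
Farmer 3: others sum to 51; max(0, 55 - 51) = 4.
Farmer 4: others sum to 42; max(0, 55 - 42) = 13.
Farmer 5: others sum to 63; max(0, 55 - 63) = 0.
Total collected = 2 + 0 + 4 + 13 + 0 = 19.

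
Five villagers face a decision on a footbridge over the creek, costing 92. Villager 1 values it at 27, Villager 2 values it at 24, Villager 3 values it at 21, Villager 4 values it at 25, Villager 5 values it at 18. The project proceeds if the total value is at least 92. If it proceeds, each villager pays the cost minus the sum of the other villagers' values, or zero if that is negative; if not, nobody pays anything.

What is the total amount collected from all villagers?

7

Total value 115 ≥ cost 92, so it is built.
Villager 1: others sum to 88; max(0, 92 - 88) = 4.
Villager 2: others sum to 91; max(0, 92 - 91) = 1.
Villager 3: others sum to 94; max(0, 92 - 94) = 0.
Villager 4: others sum to 90; max(0, 92 - 90) = 2.
Villager 5: others sum to 97; max(0, 92 - 97) = 0.
Total collected = 4 + 1 + 0 + 2 + 0 = 7.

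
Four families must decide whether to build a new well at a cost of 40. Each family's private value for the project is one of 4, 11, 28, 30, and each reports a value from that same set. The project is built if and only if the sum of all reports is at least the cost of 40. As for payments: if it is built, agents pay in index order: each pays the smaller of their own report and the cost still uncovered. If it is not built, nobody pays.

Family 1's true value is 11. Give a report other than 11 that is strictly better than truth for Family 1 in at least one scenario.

Suppose Family 2 reports 4, Family 3 reports 4 and Family 4 reports 28.
Report 11: project built, pays 11, utility 11 - 11 = 0.
Report 4: project built, pays 4, utility 11 - 4 = 7.
So reporting 4 beats truth here (7 > 0).

4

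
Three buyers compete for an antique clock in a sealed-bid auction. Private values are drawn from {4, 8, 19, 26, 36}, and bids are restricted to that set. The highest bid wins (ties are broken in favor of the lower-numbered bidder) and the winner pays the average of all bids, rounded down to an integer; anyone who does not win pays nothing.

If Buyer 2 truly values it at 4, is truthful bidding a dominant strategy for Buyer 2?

Yes

Check each profile of the others' bids and compare truth against every alternative bid.
Others bid (4, 8): truth gives 0, best alternative gives -2.
Others bid (4, 4): truth gives 0, best alternative gives -1.
Others bid (4, 19): truth gives 0, best alternative gives 0.
Others bid (4, 26): truth gives 0, best alternative gives 0.
Others bid (4, 36): truth gives 0, best alternative gives 0.
Others bid (8, 4): truth gives 0, best alternative gives 0.
(Remaining 19 profiles checked similarly; truth is weakly best in each.)
In every case the truthful bid is at least as good as any alternative, so it is a dominant strategy.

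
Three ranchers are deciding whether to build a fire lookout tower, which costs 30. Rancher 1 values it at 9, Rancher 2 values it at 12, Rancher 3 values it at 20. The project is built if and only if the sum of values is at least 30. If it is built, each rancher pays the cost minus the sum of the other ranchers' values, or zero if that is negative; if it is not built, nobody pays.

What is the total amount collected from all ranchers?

10

Total value 41 ≥ cost 30, so it is built.
Rancher 1: others sum to 32; max(0, 30 - 32) = 0.
Rancher 2: others sum to 29; max(0, 30 - 29) = 1.
Rancher 3: others sum to 21; max(0, 30 - 21) = 9.
Total collected = 0 + 1 + 9 = 10.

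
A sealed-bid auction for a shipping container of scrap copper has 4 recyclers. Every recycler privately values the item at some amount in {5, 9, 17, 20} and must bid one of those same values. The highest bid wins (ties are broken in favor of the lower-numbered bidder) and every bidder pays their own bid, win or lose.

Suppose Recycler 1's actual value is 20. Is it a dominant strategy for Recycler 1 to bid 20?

No

Consider the case where Recycler 2 bids 5, Recycler 3 bids 5 and Recycler 4 bids 5.
Truthful bid 20: wins, pays 20, utility 20 - 20 = 0.
Bid 5 instead: wins, pays 5, utility 20 - 5 = 15.
Since 15 > 0, bidding 5 is strictly better here, so truthful bidding is not dominant.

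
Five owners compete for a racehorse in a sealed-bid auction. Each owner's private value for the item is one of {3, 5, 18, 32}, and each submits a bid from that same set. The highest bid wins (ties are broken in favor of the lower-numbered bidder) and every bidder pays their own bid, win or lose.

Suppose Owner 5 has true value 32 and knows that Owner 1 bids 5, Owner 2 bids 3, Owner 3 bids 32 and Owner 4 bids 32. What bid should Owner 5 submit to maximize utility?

Bid 3: loses but pays 3, utility -3.
Bid 5: loses but pays 5, utility -5.
Bid 18: loses but pays 18, utility -18.
Bid 32: loses but pays 32, utility -32.
The best choice is 3 with utility -3.

3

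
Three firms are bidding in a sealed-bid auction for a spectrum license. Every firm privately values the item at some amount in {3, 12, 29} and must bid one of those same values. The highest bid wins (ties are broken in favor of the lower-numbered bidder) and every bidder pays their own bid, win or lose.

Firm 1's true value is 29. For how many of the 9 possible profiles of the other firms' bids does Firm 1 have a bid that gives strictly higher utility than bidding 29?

Others bid (3, 3): truth gives 0; bid 3 gives 26 > 0. Violating.
Others bid (3, 12): truth gives 0; bid 12 gives 17 > 0. Violating.
Others bid (12, 3): truth gives 0; bid 12 gives 17 > 0. Violating.
Others bid (12, 12): truth gives 0; bid 12 gives 17 > 0. Violating.
Others bid (3, 29): truth gives 0; no alternative beats it.
Others bid (12, 29): truth gives 0; no alternative beats it.
(Checking all 9 profiles: 4 have a profitable deviation, 5 do not.)

4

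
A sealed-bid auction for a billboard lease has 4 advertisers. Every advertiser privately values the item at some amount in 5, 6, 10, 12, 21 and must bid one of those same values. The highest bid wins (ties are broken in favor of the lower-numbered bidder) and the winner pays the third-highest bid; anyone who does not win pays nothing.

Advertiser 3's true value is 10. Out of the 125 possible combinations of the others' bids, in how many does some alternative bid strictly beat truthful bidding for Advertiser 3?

24

Others bid (5, 5, 12): truth gives 0; bid 12 gives 5 > 0. Violating.
Others bid (5, 5, 21): truth gives 0; bid 21 gives 5 > 0. Violating.
Others bid (5, 6, 12): truth gives 0; bid 12 gives 4 > 0. Violating.
Others bid (5, 6, 21): truth gives 0; bid 21 gives 4 > 0. Violating.
Others bid (5, 5, 5): truth gives 5; no alternative beats it.
Others bid (5, 5, 6): truth gives 5; no alternative beats it.
(Checking all 125 profiles: 24 have a profitable deviation, 101 do not.)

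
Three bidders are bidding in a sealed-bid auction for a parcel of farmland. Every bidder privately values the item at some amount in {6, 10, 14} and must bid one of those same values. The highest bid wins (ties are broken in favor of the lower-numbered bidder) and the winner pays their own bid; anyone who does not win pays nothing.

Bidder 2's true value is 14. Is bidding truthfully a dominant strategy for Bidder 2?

No

Consider the case where Bidder 1 bids 6 and Bidder 3 bids 6.
Truthful bid 14: wins, pays 14, utility 14 - 14 = 0.
Bid 10 instead: wins, pays 10, utility 14 - 10 = 4.
Since 4 > 0, bidding 10 is strictly better here, so truthful bidding is not dominant.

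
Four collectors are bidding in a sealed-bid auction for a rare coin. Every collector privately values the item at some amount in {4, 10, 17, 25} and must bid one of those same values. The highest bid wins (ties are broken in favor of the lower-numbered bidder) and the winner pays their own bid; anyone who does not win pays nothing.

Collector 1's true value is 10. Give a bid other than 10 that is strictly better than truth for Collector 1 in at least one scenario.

Suppose Collector 2 bids 4, Collector 3 bids 4 and Collector 4 bids 4.
Bid 10: wins, pays 10, utility 10 - 10 = 0.
Bid 4: wins, pays 4, utility 10 - 4 = 6.
So bidding 4 beats truth here (6 > 0).

4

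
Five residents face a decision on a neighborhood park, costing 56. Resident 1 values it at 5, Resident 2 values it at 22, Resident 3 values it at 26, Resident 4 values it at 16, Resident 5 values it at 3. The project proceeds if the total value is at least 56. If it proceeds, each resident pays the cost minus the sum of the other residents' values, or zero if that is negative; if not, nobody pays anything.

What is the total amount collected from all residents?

Total value 72 ≥ cost 56, so it is built.
Resident 1: others sum to 67; max(0, 56 - 67) = 0.
Resident 2: others sum to 50; max(0, 56 - 50) = 6.
Resident 3: others sum to 46; max(0, 56 - 46) = 10.
Resident 4: others sum to 56; max(0, 56 - 56) = 0.
Resident 5: others sum to 69; max(0, 56 - 69) = 0.
Total collected = 0 + 6 + 10 + 0 + 0 = 16.

16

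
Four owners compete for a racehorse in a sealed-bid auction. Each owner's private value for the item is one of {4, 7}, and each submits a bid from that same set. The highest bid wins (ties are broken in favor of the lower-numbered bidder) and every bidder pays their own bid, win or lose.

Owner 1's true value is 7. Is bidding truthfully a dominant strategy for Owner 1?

No

Consider the case where Owner 2 bids 4, Owner 3 bids 4 and Owner 4 bids 4.
Truthful bid 7: wins, pays 7, utility 7 - 7 = 0.
Bid 4 instead: wins, pays 4, utility 7 - 4 = 3.
Since 3 > 0, bidding 4 is strictly better here, so truthful bidding is not dominant.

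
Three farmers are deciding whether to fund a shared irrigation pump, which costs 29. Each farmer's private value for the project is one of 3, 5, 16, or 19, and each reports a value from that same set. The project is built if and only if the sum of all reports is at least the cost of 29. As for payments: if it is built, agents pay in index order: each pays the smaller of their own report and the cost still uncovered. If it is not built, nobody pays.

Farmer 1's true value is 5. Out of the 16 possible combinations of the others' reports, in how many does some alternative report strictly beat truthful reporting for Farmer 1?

Others report (16, 16): truth gives 0; report 3 gives 2 > 0. Violating.
Others report (16, 19): truth gives 0; report 3 gives 2 > 0. Violating.
Others report (19, 16): truth gives 0; report 3 gives 2 > 0. Violating.
Others report (19, 19): truth gives 0; report 3 gives 2 > 0. Violating.
Others report (3, 3): truth gives 0; no alternative beats it.
Others report (3, 5): truth gives 0; no alternative beats it.
(Checking all 16 profiles: 4 have a profitable deviation, 12 do not.)

4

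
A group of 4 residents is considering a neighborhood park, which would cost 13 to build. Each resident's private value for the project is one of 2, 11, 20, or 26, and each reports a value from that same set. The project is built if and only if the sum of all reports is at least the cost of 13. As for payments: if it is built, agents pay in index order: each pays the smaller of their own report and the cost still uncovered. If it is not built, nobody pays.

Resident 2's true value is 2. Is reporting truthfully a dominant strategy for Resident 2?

Yes

Check each profile of the others' reports and compare truth against every alternative report.
Others report (2, 2, 2): truth gives 0, best alternative gives -9.
Others report (2, 2, 11): truth gives 0, best alternative gives -9.
Others report (2, 2, 20): truth gives 0, best alternative gives -9.
Others report (2, 2, 26): truth gives 0, best alternative gives -9.
Others report (2, 11, 2): truth gives 0, best alternative gives -9.
Others report (2, 11, 11): truth gives 0, best alternative gives -9.
(Remaining 58 profiles checked similarly; truth is weakly best in each.)
In every case the truthful report is at least as good as any alternative, so it is a dominant strategy.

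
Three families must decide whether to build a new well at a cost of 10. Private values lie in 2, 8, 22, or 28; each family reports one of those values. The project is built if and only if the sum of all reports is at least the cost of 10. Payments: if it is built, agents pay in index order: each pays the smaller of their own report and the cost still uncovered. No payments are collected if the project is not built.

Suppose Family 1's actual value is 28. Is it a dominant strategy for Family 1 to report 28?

Consider the case where Family 2 reports 2 and Family 3 reports 2.
Truthful report 28: project built, pays 10, utility 28 - 10 = 18.
Report 8 instead: project built, pays 8, utility 28 - 8 = 20.
Since 20 > 18, reporting 8 is strictly better here, so truthful reporting is not dominant.

No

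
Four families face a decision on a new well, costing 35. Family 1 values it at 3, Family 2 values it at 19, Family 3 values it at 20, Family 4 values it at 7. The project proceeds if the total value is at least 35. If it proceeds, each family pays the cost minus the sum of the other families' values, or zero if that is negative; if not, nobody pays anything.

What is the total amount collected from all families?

Total value 49 ≥ cost 35, so it is built.
Family 1: others sum to 46; max(0, 35 - 46) = 0.
Family 2: others sum to 30; max(0, 35 - 30) = 5.
Family 3: others sum to 29; max(0, 35 - 29) = 6.
Family 4: others sum to 42; max(0, 35 - 42) = 0.
Total collected = 0 + 5 + 6 + 0 = 11.

11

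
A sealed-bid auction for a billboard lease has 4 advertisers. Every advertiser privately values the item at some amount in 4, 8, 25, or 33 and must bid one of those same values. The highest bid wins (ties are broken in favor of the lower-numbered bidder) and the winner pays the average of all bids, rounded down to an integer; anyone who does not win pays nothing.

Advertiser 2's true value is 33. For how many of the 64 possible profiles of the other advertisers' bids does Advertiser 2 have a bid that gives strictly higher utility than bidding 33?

18

Others bid (4, 4, 4): truth gives 22; bid 8 gives 28 > 22. Violating.
Others bid (4, 4, 8): truth gives 21; bid 8 gives 27 > 21. Violating.
Others bid (4, 4, 25): truth gives 17; bid 25 gives 19 > 17. Violating.
Others bid (4, 8, 4): truth gives 21; bid 8 gives 27 > 21. Violating.
Others bid (4, 4, 33): truth gives 15; no alternative beats it.
Others bid (4, 8, 33): truth gives 14; no alternative beats it.
(Checking all 64 profiles: 18 have a profitable deviation, 46 do not.)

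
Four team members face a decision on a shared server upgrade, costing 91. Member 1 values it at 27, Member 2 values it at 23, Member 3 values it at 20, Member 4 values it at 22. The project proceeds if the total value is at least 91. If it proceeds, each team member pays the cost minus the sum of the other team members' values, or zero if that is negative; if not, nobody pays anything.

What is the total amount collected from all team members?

88

Total value 92 ≥ cost 91, so it is built.
Member 1: others sum to 65; max(0, 91 - 65) = 26.
Member 2: others sum to 69; max(0, 91 - 69) = 22.
Member 3: others sum to 72; max(0, 91 - 72) = 19.
Member 4: others sum to 70; max(0, 91 - 70) = 21.
Total collected = 26 + 22 + 19 + 21 = 88.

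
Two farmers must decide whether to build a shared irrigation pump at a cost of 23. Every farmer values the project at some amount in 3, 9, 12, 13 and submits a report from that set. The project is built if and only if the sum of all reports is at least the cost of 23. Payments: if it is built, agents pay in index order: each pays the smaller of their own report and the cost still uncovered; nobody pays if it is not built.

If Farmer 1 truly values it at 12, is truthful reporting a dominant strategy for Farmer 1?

Yes

Check each profile of the others' reports and compare truth against every alternative report.
Others report (3): truth gives 0, best alternative gives 0.
Others report (9): truth gives 0, best alternative gives 0.
Others report (12): truth gives 0, best alternative gives 0.
Others report (13): truth gives 0, best alternative gives 0.
In every case the truthful report is at least as good as any alternative, so it is a dominant strategy.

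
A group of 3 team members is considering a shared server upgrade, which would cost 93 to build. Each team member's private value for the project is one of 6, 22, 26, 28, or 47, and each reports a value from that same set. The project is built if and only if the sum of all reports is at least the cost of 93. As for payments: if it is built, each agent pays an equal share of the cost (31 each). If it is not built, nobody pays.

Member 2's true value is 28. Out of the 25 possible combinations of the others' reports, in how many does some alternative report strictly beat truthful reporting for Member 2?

Others report (22, 47): truth gives -3; report 6 gives 0 > -3. Violating.
Others report (26, 47): truth gives -3; report 6 gives 0 > -3. Violating.
Others report (28, 47): truth gives -3; report 6 gives 0 > -3. Violating.
Others report (47, 22): truth gives -3; report 6 gives 0 > -3. Violating.
Others report (6, 6): truth gives 0; no alternative beats it.
Others report (6, 22): truth gives 0; no alternative beats it.
(Checking all 25 profiles: 6 have a profitable deviation, 19 do not.)

6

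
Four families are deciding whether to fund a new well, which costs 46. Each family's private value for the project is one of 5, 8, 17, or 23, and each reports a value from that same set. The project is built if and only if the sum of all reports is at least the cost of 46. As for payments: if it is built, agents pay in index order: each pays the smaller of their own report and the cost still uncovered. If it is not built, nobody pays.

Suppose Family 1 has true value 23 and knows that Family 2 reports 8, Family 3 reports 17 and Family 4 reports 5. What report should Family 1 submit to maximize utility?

Report 5: project not built, utility 0.
Report 8: project not built, utility 0.
Report 17: project built, pays 17, utility 23 - 17 = 6.
Report 23: project built, pays 23, utility 23 - 23 = 0.
The best choice is 17 with utility 6.

17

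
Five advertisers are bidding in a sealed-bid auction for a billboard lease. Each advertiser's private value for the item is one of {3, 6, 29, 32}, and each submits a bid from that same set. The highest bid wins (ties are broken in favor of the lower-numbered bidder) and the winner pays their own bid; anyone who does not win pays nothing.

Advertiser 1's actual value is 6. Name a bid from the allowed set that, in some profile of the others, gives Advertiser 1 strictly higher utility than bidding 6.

3

Suppose Advertiser 2 bids 3, Advertiser 3 bids 3, Advertiser 4 bids 3 and Advertiser 5 bids 3.
Bid 6: wins, pays 6, utility 6 - 6 = 0.
Bid 3: wins, pays 3, utility 6 - 3 = 3.
So bidding 3 beats truth here (3 > 0).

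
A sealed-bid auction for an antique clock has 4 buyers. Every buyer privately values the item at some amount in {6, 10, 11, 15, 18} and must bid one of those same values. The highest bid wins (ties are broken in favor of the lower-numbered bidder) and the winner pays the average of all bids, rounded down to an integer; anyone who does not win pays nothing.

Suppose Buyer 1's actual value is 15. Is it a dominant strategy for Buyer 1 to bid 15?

Consider the case where Buyer 2 bids 6, Buyer 3 bids 6 and Buyer 4 bids 6.
Truthful bid 15: wins, pays 8, utility 15 - 8 = 7.
Bid 6 instead: wins, pays 6, utility 15 - 6 = 9.
Since 9 > 7, bidding 6 is strictly better here, so truthful bidding is not dominant.

No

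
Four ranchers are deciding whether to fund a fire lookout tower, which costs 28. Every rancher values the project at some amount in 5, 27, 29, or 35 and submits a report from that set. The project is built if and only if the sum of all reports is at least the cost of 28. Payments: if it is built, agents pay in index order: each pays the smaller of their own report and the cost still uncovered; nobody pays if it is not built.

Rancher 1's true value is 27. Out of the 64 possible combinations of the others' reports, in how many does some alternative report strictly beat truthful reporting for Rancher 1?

63

Others report (5, 5, 27): truth gives 0; report 5 gives 22 > 0. Violating.
Others report (5, 5, 29): truth gives 0; report 5 gives 22 > 0. Violating.
Others report (5, 5, 35): truth gives 0; report 5 gives 22 > 0. Violating.
Others report (5, 27, 5): truth gives 0; report 5 gives 22 > 0. Violating.
Others report (5, 5, 5): truth gives 0; no alternative beats it.
(Checking all 64 profiles: 63 have a profitable deviation, 1 does not.)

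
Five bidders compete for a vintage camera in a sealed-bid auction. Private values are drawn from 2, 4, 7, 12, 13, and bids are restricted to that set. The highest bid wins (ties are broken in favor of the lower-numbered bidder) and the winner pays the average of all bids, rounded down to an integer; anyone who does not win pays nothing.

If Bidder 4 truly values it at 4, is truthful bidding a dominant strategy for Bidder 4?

No

Consider the case where Bidder 1 bids 2, Bidder 2 bids 2, Bidder 3 bids 4 and Bidder 5 bids 2.
Truthful bid 4: loses, pays 0, utility 0.
Bid 7 instead: wins, pays 3, utility 4 - 3 = 1.
Since 1 > 0, bidding 7 is strictly better here, so truthful bidding is not dominant.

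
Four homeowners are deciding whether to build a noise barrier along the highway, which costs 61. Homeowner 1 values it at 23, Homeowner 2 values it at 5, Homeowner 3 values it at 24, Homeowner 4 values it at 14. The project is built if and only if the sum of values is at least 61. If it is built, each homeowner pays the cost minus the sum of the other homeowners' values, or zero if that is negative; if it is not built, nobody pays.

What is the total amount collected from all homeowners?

46

Total value 66 ≥ cost 61, so it is built.
Homeowner 1: others sum to 43; max(0, 61 - 43) = 18.
Homeowner 2: others sum to 61; max(0, 61 - 61) = 0.
Homeowner 3: others sum to 42; max(0, 61 - 42) = 19.
Homeowner 4: others sum to 52; max(0, 61 - 52) = 9.
Total collected = 18 + 0 + 19 + 9 = 46.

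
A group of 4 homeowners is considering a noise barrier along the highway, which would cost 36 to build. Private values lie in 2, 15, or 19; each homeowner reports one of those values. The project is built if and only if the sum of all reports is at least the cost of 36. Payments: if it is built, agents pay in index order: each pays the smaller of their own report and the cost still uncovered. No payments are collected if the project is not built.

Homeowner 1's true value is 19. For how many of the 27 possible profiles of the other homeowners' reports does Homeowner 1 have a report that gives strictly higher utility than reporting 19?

Others report (2, 2, 19): truth gives 0; report 15 gives 4 > 0. Violating.
Others report (2, 15, 15): truth gives 0; report 15 gives 4 > 0. Violating.
Others report (2, 15, 19): truth gives 0; report 2 gives 17 > 0. Violating.
Others report (2, 19, 2): truth gives 0; report 15 gives 4 > 0. Violating.
Others report (2, 2, 2): truth gives 0; no alternative beats it.
Others report (2, 2, 15): truth gives 0; no alternative beats it.
(Checking all 27 profiles: 23 have a profitable deviation, 4 do not.)

23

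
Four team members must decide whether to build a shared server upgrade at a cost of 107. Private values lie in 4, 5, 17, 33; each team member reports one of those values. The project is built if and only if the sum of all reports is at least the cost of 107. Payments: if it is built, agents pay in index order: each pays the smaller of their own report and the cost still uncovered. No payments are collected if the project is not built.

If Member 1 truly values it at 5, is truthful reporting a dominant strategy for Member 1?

Check each profile of the others' reports and compare truth against every alternative report.
Others report (4, 4, 4): truth gives 0, best alternative gives 0.
Others report (4, 4, 5): truth gives 0, best alternative gives 0.
Others report (4, 4, 17): truth gives 0, best alternative gives 0.
Others report (4, 4, 33): truth gives 0, best alternative gives 0.
Others report (4, 5, 4): truth gives 0, best alternative gives 0.
Others report (4, 5, 5): truth gives 0, best alternative gives 0.
(Remaining 58 profiles checked similarly; truth is weakly best in each.)
In every case the truthful report is at least as good as any alternative, so it is a dominant strategy.

Yes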